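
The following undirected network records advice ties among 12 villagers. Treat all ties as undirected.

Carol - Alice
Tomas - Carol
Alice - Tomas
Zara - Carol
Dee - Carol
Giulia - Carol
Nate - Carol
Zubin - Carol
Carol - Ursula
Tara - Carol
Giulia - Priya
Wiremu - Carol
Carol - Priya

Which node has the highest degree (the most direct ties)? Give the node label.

Degrees — Alice:2, Carol:11, Dee:1, Giulia:2, Nate:1, Priya:2, Tara:1, Tomas:2, Ursula:1, Wiremu:1, Zara:1, Zubin:1.
The maximum is 11, attained only by Carol.

Carol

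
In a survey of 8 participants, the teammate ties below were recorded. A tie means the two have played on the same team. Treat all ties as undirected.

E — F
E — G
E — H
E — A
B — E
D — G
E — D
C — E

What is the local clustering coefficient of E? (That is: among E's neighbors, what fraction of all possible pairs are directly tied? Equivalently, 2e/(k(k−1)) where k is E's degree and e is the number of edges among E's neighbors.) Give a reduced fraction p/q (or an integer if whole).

1/21

E's neighbors: A, B, C, D, F, G, and H (k = 7).
Possible neighbor pairs: C(7,2) = 21. Edges among them: D–G → e = 1.
Clustering(E) = 1/21.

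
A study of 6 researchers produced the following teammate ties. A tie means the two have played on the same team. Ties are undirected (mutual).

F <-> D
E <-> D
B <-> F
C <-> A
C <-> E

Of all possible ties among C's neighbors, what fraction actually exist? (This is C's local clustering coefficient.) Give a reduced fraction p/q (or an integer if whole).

C's neighbors: A and E (k = 2).
Possible neighbor pairs: C(2,2) = 1. Edges among them: none → e = 0.
Clustering(C) = 0/1.

0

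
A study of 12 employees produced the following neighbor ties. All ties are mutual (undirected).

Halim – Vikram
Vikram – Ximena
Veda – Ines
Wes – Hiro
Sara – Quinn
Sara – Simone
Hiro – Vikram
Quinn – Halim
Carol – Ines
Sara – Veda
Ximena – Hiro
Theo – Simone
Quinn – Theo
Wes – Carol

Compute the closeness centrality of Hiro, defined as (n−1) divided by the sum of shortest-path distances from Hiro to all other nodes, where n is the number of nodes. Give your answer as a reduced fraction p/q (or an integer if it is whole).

11/30

Distances from Hiro: Carol:2, Halim:2, Ines:3, Quinn:3, Sara:4, Simone:5, Theo:4, Veda:4, Vikram:1, Wes:1, Ximena:1. Sum = 30.
n = 12, so closeness = 11/30.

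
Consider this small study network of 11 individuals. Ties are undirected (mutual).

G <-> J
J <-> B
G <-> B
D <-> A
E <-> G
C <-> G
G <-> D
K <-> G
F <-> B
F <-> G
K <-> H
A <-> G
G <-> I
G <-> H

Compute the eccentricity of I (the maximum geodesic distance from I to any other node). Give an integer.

2

Distances from I: A:2, B:2, C:2, D:2, E:2, F:2, G:1, H:2, J:2, K:2.
The largest is 2 (to B, A, H, J, C, E, K, F, and D), so the eccentricity of I is 2.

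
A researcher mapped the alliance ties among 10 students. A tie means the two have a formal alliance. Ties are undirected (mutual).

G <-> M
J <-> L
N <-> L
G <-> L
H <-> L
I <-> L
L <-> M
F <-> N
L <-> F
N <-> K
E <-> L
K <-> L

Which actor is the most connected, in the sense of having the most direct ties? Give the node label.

L

Degrees — E:1, F:2, G:2, H:1, I:1, J:1, K:2, L:9, M:2, N:3.
The maximum is 9, attained only by L.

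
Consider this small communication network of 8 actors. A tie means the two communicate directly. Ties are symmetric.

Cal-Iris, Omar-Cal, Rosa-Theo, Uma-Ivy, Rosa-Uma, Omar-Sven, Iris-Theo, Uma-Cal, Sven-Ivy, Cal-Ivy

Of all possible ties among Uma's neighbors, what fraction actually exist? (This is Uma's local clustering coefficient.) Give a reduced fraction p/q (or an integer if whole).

Uma's neighbors: Cal, Ivy, and Rosa (k = 3).
Possible neighbor pairs: C(3,2) = 3. Edges among them: Cal–Ivy → e = 1.
Clustering(Uma) = 1/3.

1/3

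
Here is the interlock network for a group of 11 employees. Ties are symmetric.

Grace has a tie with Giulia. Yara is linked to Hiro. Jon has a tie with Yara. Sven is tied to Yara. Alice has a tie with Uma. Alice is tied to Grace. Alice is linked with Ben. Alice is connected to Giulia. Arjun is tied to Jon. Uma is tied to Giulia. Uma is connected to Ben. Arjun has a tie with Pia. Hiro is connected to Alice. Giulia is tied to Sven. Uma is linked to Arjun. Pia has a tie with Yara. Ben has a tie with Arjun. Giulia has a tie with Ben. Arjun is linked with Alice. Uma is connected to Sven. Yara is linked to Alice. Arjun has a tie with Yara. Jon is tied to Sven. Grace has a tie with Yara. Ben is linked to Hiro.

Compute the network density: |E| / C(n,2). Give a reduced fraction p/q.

5/11

There are 25 edges and 11 nodes, so the maximum possible is C(11,2) = 55.
Density = 25/55 = 5/11.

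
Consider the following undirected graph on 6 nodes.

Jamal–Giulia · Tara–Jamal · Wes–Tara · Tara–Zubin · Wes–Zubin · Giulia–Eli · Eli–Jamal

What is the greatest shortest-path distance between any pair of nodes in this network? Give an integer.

Eccentricity of each node (its greatest distance to any other): Eli:3, Giulia:3, Jamal:2, Tara:2, Wes:3, Zubin:3.
The maximum eccentricity is 3, realized for instance by the pair Zubin–Eli via Zubin – Tara – Jamal – Eli. So the diameter is 3.

3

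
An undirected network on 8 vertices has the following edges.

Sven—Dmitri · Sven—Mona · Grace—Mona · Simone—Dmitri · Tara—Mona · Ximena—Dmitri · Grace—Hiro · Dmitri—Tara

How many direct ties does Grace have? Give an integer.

Grace is directly tied to Hiro and Mona. That is 2 neighbors, so the degree of Grace is 2.

2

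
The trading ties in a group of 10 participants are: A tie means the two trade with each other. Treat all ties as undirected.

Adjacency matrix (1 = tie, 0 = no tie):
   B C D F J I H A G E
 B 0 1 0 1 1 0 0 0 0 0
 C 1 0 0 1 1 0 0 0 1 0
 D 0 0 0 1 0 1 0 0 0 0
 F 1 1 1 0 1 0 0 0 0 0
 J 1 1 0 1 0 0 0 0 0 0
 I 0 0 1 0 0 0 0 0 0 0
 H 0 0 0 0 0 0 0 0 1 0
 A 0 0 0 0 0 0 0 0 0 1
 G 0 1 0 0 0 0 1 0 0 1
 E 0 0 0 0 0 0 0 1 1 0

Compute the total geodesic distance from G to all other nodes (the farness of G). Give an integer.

18

Distances from G: A:2, B:2, C:1, D:3, E:1, F:2, H:1, I:4, J:2.
Sum = 2 + 2 + 1 + 3 + 1 + 2 + 1 + 4 + 2 = 18.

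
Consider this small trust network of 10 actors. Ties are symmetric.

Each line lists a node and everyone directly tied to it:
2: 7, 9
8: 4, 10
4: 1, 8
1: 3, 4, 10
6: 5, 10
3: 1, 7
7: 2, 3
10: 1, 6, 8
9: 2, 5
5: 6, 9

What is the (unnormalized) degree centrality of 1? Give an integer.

3

1 is directly tied to 3, 4, and 10. That is 3 neighbors, so the degree of 1 is 3.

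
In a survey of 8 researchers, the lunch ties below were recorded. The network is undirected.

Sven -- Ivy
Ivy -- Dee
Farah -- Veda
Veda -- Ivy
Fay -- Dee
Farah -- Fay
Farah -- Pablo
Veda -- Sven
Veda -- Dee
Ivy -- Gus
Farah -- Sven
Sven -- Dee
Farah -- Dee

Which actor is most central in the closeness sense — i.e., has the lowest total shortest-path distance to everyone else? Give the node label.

Dee

Farness (sum of distances to all others) for each node — Dee:9, Farah:10, Fay:13, Gus:17, Ivy:11, Pablo:16, Sven:10, Veda:10.
The smallest farness is 9, for Dee, so Dee has the highest closeness.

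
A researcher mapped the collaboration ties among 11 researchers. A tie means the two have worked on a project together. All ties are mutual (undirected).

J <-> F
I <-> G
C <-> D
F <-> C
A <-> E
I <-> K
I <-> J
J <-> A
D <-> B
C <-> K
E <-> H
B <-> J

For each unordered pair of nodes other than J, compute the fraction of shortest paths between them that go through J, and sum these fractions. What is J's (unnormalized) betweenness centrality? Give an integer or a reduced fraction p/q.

Pairs whose geodesics pass through J — I–F: 1; I–E: 1; I–H: 1; I–A: 1; I–B: 1; I–D: 1/2; F–E: 1; F–H: 1; F–A: 1; F–B: 1; F–G: 1; E–B: 1; E–C: 1; E–K: 1 … (+15 more pairs).
All other pairs contribute 0.
Summing the contributions gives betweenness(J) = 55/2.

55/2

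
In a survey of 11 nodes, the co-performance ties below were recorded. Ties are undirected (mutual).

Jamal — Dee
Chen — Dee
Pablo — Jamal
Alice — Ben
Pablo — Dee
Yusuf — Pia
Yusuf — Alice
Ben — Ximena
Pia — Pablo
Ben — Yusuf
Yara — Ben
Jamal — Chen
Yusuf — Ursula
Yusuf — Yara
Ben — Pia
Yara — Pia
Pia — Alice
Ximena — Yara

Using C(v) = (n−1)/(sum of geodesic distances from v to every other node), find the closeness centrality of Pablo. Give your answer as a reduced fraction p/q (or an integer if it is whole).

Distances from Pablo: Alice:2, Ben:2, Chen:2, Dee:1, Jamal:1, Pia:1, Ursula:3, Ximena:3, Yara:2, Yusuf:2. Sum = 19.
n = 11, so closeness = 10/19.

10/19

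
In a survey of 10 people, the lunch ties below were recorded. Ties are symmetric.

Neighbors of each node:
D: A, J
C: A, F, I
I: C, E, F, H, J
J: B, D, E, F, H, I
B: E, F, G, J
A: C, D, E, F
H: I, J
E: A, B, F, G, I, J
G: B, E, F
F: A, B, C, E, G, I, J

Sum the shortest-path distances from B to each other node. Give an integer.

14

Distances from B: A:2, C:2, D:2, E:1, F:1, G:1, H:2, I:2, J:1.
Sum = 2 + 2 + 2 + 1 + 1 + 1 + 2 + 2 + 1 = 14.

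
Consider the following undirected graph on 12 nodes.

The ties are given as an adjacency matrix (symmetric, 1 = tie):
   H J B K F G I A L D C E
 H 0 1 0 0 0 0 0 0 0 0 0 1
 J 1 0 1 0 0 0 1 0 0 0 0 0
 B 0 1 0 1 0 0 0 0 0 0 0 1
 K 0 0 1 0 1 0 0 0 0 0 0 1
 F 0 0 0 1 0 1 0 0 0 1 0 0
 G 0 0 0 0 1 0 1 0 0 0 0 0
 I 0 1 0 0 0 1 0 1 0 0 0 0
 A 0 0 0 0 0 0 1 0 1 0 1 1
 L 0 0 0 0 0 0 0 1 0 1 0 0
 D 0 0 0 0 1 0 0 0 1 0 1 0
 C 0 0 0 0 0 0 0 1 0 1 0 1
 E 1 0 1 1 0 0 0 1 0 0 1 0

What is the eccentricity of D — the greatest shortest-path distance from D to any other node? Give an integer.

4

Distances from D: A:2, B:3, C:1, E:2, F:1, G:2, H:3, I:3, J:4, K:2, L:1.
The largest is 4 (to J), so the eccentricity of D is 4.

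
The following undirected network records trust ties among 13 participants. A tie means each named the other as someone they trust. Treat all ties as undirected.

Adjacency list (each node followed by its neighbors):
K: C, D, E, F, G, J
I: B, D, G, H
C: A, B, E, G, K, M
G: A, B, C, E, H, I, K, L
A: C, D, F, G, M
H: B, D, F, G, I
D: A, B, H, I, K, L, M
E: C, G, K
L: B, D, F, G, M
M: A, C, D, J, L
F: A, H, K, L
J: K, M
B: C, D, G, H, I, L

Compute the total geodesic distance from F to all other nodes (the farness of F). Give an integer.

Distances from F: A:1, B:2, C:2, D:2, E:2, G:2, H:1, I:2, J:2, K:1, L:1, M:2.
Sum = 1 + 2 + 2 + 2 + 2 + 2 + 1 + 2 + 2 + 1 + 1 + 2 = 20.

20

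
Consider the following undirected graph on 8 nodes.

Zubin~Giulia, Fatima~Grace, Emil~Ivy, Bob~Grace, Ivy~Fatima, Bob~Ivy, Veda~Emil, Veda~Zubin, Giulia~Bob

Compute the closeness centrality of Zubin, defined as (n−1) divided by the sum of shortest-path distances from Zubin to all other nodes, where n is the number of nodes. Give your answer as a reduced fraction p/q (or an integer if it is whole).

Distances from Zubin: Bob:2, Emil:2, Fatima:4, Giulia:1, Grace:3, Ivy:3, Veda:1. Sum = 16.
n = 8, so closeness = 7/16.

7/16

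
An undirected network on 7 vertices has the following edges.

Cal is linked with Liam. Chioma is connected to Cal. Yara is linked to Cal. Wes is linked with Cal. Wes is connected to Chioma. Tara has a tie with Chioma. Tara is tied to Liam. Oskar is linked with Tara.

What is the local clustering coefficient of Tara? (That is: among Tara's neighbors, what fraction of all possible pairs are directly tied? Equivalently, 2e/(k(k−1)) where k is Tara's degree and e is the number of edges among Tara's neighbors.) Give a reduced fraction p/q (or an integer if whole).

Tara's neighbors: Chioma, Liam, and Oskar (k = 3).
Possible neighbor pairs: C(3,2) = 3. Edges among them: none → e = 0.
Clustering(Tara) = 0/3 = 0.

0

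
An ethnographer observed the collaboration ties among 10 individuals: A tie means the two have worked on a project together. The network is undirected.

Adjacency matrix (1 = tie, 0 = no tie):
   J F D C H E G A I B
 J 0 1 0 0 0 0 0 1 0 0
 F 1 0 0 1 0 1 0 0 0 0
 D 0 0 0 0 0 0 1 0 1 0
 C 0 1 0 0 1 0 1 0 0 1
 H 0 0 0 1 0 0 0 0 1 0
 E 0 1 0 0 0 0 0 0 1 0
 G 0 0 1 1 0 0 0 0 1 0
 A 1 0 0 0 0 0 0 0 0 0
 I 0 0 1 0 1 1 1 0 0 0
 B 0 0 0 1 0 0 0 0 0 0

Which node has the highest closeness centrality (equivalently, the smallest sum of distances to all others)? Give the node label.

C

Farness (sum of distances to all others) for each node — A:30, B:23, C:15, D:23, E:18, F:16, G:18, H:19, I:18, J:22.
The smallest farness is 15, for C, so C has the highest closeness.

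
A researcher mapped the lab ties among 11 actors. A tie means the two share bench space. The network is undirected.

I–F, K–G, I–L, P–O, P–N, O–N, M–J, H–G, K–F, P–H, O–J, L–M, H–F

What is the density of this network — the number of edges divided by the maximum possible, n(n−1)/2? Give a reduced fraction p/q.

There are 13 edges and 11 nodes, so the maximum possible is C(11,2) = 55.
Density = 13/55.

13/55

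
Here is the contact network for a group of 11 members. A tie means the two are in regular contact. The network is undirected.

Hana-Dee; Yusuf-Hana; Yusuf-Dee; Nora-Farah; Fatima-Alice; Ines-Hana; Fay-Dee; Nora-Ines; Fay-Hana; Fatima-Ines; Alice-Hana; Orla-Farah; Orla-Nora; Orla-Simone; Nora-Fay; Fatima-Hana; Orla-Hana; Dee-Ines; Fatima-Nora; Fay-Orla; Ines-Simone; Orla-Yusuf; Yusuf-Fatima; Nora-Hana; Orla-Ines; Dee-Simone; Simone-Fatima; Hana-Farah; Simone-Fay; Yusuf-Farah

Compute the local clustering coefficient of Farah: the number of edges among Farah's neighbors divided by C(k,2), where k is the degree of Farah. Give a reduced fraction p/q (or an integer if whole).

5/6

Farah's neighbors: Hana, Nora, Orla, and Yusuf (k = 4).
Possible neighbor pairs: C(4,2) = 6. Edges among them: Hana–Nora, Hana–Orla, Hana–Yusuf, Nora–Orla, Orla–Yusuf → e = 5.
Clustering(Farah) = 5/6.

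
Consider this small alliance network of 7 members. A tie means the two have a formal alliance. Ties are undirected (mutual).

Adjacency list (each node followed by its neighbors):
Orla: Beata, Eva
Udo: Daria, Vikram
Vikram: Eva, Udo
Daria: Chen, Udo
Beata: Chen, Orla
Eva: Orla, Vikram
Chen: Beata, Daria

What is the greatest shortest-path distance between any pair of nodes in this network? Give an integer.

3

Eccentricity of each node (its greatest distance to any other): Beata:3, Chen:3, Daria:3, Eva:3, Orla:3, Udo:3, Vikram:3.
The maximum eccentricity is 3, realized for instance by the pair Eva–Daria via Eva – Vikram – Udo – Daria. So the diameter is 3.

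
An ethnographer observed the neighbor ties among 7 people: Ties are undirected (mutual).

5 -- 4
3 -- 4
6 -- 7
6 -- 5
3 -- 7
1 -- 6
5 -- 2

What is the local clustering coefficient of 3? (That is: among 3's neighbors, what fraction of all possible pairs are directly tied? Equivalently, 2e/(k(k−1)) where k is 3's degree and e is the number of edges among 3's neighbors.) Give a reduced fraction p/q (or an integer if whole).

3's neighbors: 4 and 7 (k = 2).
Possible neighbor pairs: C(2,2) = 1. Edges among them: none → e = 0.
Clustering(3) = 0/1.

0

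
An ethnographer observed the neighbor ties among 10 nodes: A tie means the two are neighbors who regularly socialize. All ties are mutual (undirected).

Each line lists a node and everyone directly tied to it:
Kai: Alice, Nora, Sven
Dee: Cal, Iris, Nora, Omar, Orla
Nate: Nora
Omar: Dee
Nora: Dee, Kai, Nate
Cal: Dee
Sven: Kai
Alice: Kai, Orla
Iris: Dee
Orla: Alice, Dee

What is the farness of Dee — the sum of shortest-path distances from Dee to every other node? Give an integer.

14

Distances from Dee: Alice:2, Cal:1, Iris:1, Kai:2, Nate:2, Nora:1, Omar:1, Orla:1, Sven:3.
Sum = 2 + 1 + 1 + 2 + 2 + 1 + 1 + 1 + 3 = 14.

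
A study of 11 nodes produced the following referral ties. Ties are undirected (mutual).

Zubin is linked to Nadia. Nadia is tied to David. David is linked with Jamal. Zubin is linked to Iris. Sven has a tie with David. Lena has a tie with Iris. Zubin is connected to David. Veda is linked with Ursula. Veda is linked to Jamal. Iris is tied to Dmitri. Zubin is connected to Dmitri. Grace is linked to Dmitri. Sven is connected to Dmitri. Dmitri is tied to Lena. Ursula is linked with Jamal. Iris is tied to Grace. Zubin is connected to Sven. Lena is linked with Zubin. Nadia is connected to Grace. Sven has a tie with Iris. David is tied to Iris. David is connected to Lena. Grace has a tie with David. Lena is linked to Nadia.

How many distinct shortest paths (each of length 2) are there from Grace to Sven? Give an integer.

3

The shortest distance is 2. The length-2 paths are: Grace–David–Sven; Grace–Iris–Sven; Grace–Dmitri–Sven.
That gives 3 distinct shortest paths.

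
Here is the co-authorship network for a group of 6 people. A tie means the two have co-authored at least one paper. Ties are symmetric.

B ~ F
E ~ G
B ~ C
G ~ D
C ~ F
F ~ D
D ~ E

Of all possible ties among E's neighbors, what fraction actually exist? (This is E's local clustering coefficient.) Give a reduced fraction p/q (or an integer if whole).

1

E's neighbors: D and G (k = 2).
Possible neighbor pairs: C(2,2) = 1. Edges among them: D–G → e = 1.
Clustering(E) = 1/1.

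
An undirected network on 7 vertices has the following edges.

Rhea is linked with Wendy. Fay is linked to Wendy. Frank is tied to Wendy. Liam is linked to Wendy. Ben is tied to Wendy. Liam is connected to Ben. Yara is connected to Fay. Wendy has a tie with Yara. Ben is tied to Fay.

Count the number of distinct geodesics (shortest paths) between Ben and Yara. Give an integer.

2

The shortest distance is 2. The length-2 paths are: Ben–Wendy–Yara; Ben–Fay–Yara.
That gives 2 distinct shortest paths.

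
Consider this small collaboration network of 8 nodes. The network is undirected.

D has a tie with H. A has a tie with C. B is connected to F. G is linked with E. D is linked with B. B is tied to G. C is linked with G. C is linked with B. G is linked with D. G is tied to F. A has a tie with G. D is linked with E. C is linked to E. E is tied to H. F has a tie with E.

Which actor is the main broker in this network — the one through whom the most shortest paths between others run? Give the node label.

G

Unnormalized betweenness of each node: A:0, B:1, C:19/12, D:25/12, E:25/6, F:1/4, G:59/12, H:0.
G has the largest value, 59/12, making it the main broker — the node through which the most shortest paths run.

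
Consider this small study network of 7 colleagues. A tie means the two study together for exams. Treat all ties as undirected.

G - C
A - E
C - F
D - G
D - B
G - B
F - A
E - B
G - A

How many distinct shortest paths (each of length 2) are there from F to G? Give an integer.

2

The shortest distance is 2. The length-2 paths are: F–C–G; F–A–G.
That gives 2 distinct shortest paths.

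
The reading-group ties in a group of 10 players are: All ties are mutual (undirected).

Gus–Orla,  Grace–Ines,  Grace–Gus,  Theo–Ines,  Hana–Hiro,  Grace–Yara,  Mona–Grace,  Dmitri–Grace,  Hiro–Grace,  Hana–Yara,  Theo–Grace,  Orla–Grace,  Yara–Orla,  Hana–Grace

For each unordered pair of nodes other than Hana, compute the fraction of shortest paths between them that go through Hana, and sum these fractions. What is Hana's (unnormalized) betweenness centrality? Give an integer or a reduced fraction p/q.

1/2

Pairs whose geodesics pass through Hana — Hiro–Yara: 1/2.
All other pairs contribute 0.
Summing the contributions gives betweenness(Hana) = 1/2.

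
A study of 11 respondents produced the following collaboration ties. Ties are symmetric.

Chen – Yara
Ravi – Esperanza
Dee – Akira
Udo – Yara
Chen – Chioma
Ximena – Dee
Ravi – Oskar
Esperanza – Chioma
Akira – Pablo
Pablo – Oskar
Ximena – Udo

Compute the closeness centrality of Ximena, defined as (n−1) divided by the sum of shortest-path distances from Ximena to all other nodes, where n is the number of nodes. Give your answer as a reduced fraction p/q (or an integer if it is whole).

1/3

Distances from Ximena: Akira:2, Chen:3, Chioma:4, Dee:1, Esperanza:5, Oskar:4, Pablo:3, Ravi:5, Udo:1, Yara:2. Sum = 30.
n = 11, so closeness = 10/30 = 1/3.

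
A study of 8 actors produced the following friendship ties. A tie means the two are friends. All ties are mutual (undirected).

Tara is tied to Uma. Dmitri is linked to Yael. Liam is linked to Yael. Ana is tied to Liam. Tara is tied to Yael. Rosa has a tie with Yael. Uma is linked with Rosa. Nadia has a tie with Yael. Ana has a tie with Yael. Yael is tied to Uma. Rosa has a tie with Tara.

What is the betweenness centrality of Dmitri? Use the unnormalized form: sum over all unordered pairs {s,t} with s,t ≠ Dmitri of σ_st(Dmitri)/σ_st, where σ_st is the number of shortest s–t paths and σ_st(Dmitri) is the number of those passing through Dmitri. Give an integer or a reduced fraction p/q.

No shortest path between any pair of other nodes passes through Dmitri.
Summing the contributions gives betweenness(Dmitri) = 0.

0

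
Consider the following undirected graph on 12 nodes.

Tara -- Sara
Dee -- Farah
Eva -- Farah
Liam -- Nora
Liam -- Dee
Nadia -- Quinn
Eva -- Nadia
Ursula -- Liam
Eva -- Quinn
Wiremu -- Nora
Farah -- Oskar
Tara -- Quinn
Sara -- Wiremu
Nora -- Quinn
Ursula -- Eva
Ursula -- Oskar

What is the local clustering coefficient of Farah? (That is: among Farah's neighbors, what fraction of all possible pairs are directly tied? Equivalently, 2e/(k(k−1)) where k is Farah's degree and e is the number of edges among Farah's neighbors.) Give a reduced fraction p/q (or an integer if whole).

0

Farah's neighbors: Dee, Eva, and Oskar (k = 3).
Possible neighbor pairs: C(3,2) = 3. Edges among them: none → e = 0.
Clustering(Farah) = 0/3 = 0.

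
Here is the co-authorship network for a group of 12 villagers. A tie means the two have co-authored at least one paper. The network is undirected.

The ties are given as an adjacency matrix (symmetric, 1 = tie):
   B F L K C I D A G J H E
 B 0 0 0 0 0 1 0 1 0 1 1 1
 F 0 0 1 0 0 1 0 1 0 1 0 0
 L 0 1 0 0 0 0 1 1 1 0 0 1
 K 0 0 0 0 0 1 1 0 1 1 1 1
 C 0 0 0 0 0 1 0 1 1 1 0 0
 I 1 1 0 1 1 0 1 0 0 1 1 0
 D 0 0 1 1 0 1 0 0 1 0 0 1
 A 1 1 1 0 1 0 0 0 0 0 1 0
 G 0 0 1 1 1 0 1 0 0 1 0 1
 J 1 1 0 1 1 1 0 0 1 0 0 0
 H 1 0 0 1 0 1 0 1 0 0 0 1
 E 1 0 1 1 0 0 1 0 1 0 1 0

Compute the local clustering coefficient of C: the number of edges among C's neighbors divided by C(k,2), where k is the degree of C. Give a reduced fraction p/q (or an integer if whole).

1/3

C's neighbors: A, G, I, and J (k = 4).
Possible neighbor pairs: C(4,2) = 6. Edges among them: G–J, I–J → e = 2.
Clustering(C) = 2/6 = 1/3.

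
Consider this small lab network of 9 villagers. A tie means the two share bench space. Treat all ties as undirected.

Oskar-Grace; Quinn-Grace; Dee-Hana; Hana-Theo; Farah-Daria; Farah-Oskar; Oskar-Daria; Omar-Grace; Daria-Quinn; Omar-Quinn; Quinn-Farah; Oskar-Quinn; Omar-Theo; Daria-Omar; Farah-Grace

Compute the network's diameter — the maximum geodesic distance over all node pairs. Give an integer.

5

Eccentricity of each node (its greatest distance to any other): Daria:4, Dee:5, Farah:5, Grace:4, Hana:4, Omar:3, Oskar:5, Quinn:4, Theo:3.
The maximum eccentricity is 5, realized for instance by the pair Oskar–Dee via Oskar – Grace – Omar – Theo – Hana – Dee. So the diameter is 5.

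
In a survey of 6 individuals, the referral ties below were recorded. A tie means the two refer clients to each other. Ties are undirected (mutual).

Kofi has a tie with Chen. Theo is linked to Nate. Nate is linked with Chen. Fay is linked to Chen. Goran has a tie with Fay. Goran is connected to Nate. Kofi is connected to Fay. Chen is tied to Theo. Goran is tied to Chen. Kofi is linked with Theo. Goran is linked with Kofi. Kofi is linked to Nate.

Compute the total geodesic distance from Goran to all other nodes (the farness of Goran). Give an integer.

Distances from Goran: Chen:1, Fay:1, Kofi:1, Nate:1, Theo:2.
Sum = 1 + 1 + 1 + 1 + 2 = 6.

6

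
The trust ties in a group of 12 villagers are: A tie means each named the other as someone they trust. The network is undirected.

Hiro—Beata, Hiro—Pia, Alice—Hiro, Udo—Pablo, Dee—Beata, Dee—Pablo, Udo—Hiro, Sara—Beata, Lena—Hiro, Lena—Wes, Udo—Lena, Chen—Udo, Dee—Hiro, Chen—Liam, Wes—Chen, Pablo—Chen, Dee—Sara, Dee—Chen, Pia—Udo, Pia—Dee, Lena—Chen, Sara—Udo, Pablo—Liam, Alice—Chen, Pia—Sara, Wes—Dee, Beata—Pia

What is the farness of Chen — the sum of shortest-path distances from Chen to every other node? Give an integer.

15

Distances from Chen: Alice:1, Beata:2, Dee:1, Hiro:2, Lena:1, Liam:1, Pablo:1, Pia:2, Sara:2, Udo:1, Wes:1.
Sum = 1 + 2 + 1 + 2 + 1 + 1 + 1 + 2 + 2 + 1 + 1 = 15.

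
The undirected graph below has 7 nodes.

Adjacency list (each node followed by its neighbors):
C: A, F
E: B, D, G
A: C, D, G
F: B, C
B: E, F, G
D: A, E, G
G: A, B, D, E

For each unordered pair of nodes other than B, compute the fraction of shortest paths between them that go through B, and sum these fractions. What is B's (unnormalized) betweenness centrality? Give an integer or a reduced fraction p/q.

Pairs whose geodesics pass through B — G–F: 1; E–F: 1; E–C: 1/3; D–F: 2/3.
All other pairs contribute 0.
Summing the contributions gives betweenness(B) = 3.

3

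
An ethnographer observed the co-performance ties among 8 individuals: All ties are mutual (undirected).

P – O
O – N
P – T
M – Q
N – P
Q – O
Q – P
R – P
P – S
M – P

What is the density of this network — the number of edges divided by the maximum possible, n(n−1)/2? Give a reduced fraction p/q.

5/14

There are 10 edges and 8 nodes, so the maximum possible is C(8,2) = 28.
Density = 10/28 = 5/14.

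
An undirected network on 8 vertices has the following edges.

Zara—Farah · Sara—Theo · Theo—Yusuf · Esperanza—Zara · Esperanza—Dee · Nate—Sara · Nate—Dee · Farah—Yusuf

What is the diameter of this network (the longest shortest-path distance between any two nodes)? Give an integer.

Eccentricity of each node (its greatest distance to any other): Dee:4, Esperanza:4, Farah:4, Nate:4, Sara:4, Theo:4, Yusuf:4, Zara:4.
The maximum eccentricity is 4, realized for instance by the pair Sara–Zara via Sara – Theo – Yusuf – Farah – Zara. So the diameter is 4.

4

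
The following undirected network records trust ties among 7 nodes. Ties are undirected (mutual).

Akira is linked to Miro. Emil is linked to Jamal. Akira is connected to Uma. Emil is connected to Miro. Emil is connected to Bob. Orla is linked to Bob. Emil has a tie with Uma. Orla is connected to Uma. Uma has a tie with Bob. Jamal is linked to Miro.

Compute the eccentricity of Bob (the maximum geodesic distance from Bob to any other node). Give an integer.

2

Distances from Bob: Akira:2, Emil:1, Jamal:2, Miro:2, Orla:1, Uma:1.
The largest is 2 (to Akira, Jamal, and Miro), so the eccentricity of Bob is 2.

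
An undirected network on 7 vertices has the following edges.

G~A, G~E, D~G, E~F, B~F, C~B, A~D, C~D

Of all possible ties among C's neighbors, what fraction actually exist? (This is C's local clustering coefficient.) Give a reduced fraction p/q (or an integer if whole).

C's neighbors: B and D (k = 2).
Possible neighbor pairs: C(2,2) = 1. Edges among them: none → e = 0.
Clustering(C) = 0/1.

0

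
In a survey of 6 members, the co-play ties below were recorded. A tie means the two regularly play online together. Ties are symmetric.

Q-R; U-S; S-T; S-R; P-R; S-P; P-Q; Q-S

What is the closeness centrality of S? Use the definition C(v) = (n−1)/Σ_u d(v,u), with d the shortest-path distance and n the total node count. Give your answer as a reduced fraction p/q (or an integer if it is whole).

Distances from S: P:1, Q:1, R:1, T:1, U:1. Sum = 5.
n = 6, so closeness = 5/5 = 1.

1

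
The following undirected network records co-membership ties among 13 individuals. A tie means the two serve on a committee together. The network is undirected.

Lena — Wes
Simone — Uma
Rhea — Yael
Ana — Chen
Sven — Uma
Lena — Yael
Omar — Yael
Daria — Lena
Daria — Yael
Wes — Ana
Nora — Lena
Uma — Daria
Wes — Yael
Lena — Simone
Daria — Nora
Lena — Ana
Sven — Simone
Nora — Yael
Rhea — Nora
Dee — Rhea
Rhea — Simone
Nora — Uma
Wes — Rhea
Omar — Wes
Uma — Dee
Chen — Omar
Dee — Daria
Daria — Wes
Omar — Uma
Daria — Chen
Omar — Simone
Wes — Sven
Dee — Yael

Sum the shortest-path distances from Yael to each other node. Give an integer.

17

Distances from Yael: Ana:2, Chen:2, Daria:1, Dee:1, Lena:1, Nora:1, Omar:1, Rhea:1, Simone:2, Sven:2, Uma:2, Wes:1.
Sum = 2 + 2 + 1 + 1 + 1 + 1 + 1 + 1 + 2 + 2 + 2 + 1 = 17.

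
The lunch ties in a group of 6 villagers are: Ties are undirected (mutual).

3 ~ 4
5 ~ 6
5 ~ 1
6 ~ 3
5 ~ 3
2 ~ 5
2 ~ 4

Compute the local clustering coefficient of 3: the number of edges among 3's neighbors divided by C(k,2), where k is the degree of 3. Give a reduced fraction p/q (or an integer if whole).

3's neighbors: 4, 5, and 6 (k = 3).
Possible neighbor pairs: C(3,2) = 3. Edges among them: 5–6 → e = 1.
Clustering(3) = 1/3.

1/3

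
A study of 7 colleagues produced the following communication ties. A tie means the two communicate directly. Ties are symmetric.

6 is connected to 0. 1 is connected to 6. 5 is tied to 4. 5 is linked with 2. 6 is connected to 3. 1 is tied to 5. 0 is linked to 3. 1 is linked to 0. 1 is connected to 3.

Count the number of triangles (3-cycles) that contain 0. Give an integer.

0's neighbors: 1, 3, and 6.
Neighbor pairs that are themselves tied: 0–1–3; 0–1–6; 0–3–6. Each forms one triangle with 0, for 3 in total.

3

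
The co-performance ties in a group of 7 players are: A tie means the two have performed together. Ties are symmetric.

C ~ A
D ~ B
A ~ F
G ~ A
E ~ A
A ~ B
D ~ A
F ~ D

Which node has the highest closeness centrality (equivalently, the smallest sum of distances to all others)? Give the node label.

Farness (sum of distances to all others) for each node — A:6, B:10, C:11, D:9, E:11, F:10, G:11.
The smallest farness is 6, for A, so A has the highest closeness.

A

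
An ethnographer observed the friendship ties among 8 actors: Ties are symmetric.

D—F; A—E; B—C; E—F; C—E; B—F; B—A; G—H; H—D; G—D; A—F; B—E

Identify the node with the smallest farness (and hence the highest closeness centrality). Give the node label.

F

Farness (sum of distances to all others) for each node — A:13, B:12, C:17, D:12, E:12, F:10, G:17, H:17.
The smallest farness is 10, for F, so F has the highest closeness.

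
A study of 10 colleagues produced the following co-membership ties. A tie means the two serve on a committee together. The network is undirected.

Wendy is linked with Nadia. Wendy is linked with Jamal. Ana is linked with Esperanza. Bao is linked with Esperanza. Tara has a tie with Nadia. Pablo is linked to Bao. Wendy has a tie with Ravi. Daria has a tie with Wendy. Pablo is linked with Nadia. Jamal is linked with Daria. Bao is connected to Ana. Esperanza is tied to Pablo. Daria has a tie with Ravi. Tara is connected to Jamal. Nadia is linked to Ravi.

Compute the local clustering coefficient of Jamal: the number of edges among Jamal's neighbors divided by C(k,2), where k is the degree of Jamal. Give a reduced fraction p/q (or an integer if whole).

1/3

Jamal's neighbors: Daria, Tara, and Wendy (k = 3).
Possible neighbor pairs: C(3,2) = 3. Edges among them: Daria–Wendy → e = 1.
Clustering(Jamal) = 1/3.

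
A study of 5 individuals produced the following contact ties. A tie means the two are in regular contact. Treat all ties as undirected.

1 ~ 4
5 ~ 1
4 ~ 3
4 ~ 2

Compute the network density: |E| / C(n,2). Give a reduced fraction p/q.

2/5

There are 4 edges and 5 nodes, so the maximum possible is C(5,2) = 10.
Density = 4/10 = 2/5.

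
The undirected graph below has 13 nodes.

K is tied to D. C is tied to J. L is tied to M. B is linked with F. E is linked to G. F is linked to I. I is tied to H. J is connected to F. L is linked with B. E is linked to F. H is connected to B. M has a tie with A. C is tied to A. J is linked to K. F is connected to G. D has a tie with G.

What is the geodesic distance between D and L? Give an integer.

4

One shortest route is D – G – F – B – L, which uses 4 edges, and at distance 3 from D we only reach {B, C, I}, which does not include L. So d(D,L) = 4.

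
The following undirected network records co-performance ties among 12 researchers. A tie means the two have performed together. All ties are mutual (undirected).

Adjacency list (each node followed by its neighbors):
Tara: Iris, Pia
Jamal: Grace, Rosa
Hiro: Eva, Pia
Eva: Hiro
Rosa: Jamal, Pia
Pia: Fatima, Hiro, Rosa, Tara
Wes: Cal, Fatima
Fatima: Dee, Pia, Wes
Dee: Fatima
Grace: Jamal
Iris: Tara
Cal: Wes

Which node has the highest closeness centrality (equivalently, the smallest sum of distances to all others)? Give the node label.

Pia

Farness (sum of distances to all others) for each node — Cal:42, Dee:34, Eva:38, Fatima:24, Grace:44, Hiro:28, Iris:38, Jamal:34, Pia:20, Rosa:26, Tara:28, Wes:32.
The smallest farness is 20, for Pia, so Pia has the highest closeness.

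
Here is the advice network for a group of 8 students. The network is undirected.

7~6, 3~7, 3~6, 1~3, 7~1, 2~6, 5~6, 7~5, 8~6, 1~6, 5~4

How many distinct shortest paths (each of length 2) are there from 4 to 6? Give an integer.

The shortest distance is 2, and the only length-2 path is 4–5–6. So there is exactly 1 shortest path.

1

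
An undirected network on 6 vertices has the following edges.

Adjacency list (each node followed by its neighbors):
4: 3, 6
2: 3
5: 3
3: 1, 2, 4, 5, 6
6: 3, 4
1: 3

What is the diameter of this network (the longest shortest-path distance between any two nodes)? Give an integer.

Eccentricity of each node (its greatest distance to any other): 1:2, 2:2, 3:1, 4:2, 5:2, 6:2.
The maximum eccentricity is 2, realized for instance by the pair 2–1 via 2 – 3 – 1. So the diameter is 2.

2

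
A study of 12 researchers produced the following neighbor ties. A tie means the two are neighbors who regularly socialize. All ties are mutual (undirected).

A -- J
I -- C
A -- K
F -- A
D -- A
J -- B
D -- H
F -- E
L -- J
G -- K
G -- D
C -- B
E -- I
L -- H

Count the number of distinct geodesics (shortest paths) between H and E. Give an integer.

1

The shortest distance is 4, and the only length-4 path is H–D–A–F–E. So there is exactly 1 shortest path.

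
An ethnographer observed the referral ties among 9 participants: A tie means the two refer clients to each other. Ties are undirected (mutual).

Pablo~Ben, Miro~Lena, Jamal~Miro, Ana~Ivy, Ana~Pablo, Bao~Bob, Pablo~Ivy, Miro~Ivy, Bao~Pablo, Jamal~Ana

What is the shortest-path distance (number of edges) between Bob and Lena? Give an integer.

One shortest route is Bob – Bao – Pablo – Ivy – Miro – Lena, which uses 5 edges, and at distance 4 from Bob we only reach {Jamal, Miro}, which does not include Lena. So d(Bob,Lena) = 5.

5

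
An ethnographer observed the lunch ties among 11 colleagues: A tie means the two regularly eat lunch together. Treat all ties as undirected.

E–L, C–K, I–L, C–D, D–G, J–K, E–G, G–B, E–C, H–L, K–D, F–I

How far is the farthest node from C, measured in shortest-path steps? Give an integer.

4

Distances from C: B:3, D:1, E:1, F:4, G:2, H:3, I:3, J:2, K:1, L:2.
The largest is 4 (to F), so the eccentricity of C is 4.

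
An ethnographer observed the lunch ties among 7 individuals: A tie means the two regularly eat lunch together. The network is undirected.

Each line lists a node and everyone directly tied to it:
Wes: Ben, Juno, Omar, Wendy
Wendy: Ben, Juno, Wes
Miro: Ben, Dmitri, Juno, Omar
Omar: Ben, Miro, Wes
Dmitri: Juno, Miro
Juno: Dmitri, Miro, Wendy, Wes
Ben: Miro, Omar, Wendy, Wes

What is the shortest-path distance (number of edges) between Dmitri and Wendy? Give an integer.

One shortest route is Dmitri – Juno – Wendy, which uses 2 edges, and Dmitri and Wendy are not directly tied, so nothing shorter exists. So d(Dmitri,Wendy) = 2.

2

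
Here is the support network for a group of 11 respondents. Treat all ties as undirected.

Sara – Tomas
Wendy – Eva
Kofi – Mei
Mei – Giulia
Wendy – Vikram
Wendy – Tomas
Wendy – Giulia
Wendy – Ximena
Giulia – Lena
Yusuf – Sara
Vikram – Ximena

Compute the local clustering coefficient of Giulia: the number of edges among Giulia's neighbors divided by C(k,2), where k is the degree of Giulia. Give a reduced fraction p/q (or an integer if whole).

Giulia's neighbors: Lena, Mei, and Wendy (k = 3).
Possible neighbor pairs: C(3,2) = 3. Edges among them: none → e = 0.
Clustering(Giulia) = 0/3 = 0.

0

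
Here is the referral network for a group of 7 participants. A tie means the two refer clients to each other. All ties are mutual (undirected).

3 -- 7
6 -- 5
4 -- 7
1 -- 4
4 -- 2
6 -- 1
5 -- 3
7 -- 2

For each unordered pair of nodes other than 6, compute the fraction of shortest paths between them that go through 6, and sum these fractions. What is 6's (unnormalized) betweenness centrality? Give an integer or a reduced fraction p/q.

Pairs whose geodesics pass through 6 — 5–4: 1/2; 5–1: 1; 3–1: 1/2.
All other pairs contribute 0.
Summing the contributions gives betweenness(6) = 2.

2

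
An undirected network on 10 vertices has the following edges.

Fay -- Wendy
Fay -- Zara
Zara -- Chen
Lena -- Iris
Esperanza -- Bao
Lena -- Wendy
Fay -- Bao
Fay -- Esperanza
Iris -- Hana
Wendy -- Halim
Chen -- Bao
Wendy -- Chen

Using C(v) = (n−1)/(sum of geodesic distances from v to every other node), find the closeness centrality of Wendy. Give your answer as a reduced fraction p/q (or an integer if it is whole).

Distances from Wendy: Bao:2, Chen:1, Esperanza:2, Fay:1, Halim:1, Hana:3, Iris:2, Lena:1, Zara:2. Sum = 15.
n = 10, so closeness = 9/15 = 3/5.

3/5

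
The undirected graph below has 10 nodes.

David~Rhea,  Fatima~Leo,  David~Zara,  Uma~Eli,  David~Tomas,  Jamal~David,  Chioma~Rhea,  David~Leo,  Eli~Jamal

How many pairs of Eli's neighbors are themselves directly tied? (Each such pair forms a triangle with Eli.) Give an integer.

Eli's neighbors are Jamal and Uma, but none of them are tied to each other, so no triangle contains Eli.

0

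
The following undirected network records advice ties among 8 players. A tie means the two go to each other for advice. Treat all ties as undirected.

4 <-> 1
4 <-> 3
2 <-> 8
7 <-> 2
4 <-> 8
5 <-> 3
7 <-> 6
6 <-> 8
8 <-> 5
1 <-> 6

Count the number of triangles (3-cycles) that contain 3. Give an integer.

3's neighbors are 4 and 5, but none of them are tied to each other, so no triangle contains 3.

0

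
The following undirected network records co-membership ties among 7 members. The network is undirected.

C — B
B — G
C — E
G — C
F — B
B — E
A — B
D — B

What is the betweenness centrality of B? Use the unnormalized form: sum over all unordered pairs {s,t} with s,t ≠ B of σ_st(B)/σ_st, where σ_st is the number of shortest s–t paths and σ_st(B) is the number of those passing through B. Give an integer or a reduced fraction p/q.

25/2

Pairs whose geodesics pass through B — F–E: 1; F–G: 1; F–A: 1; F–C: 1; F–D: 1; E–G: 1/2; E–A: 1; E–D: 1; G–A: 1; G–D: 1; A–C: 1; A–D: 1; C–D: 1.
All other pairs contribute 0.
Summing the contributions gives betweenness(B) = 25/2.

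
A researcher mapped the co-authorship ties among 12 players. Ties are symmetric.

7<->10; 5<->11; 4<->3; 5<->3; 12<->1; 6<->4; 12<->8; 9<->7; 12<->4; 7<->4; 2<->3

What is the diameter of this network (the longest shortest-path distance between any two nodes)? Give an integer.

Eccentricity of each node (its greatest distance to any other): 1:5, 2:4, 3:3, 4:3, 5:4, 6:4, 7:4, 8:5, 9:5, 10:5, 11:5, 12:4.
The maximum eccentricity is 5, realized for instance by the pair 10–11 via 10 – 7 – 4 – 3 – 5 – 11. So the diameter is 5.

5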